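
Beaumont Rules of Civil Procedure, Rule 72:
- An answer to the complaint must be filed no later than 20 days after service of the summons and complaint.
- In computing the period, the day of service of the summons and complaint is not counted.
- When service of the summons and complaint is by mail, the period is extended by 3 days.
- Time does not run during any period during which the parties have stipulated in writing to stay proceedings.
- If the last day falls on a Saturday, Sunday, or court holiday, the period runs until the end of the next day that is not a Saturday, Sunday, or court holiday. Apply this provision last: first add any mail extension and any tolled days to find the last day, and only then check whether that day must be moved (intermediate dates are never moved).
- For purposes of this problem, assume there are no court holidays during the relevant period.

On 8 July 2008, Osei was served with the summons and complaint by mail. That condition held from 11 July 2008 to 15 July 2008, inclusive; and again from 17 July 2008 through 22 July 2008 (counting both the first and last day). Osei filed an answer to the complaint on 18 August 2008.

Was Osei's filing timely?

20 days after 8 July 2008 is July 28, 2008.
Service was by mail, adding 3 days: July 28, 2008 + 3 days = July 31, 2008.
From July 11, 2008 through July 15, 2008 inclusive is 5 days; tolling adds 5 days: July 31, 2008 + 5 days = August 5, 2008.
From July 17, 2008 through July 22, 2008 inclusive is 6 days; tolling adds 6 days: August 5, 2008 + 6 days = August 11, 2008.
August 11, 2008 is a Monday and not a court holiday, so no extension applies.
The deadline is August 11, 2008; the filing on August 18, 2008 is after that date.

No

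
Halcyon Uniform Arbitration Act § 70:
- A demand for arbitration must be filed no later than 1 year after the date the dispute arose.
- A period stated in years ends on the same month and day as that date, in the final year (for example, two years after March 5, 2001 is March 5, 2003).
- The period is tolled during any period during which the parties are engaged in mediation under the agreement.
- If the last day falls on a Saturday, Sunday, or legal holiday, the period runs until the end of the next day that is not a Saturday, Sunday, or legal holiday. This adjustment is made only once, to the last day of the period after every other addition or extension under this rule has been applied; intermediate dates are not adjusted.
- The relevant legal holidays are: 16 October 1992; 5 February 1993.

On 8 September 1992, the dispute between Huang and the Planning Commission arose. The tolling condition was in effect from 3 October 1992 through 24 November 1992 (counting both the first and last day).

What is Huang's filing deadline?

1 year after 8 September 1992 is September 8, 1993.
From October 3, 1992 through November 24, 1992 inclusive is 53 days; tolling adds 53 days: September 8, 1993 + 53 days = October 31, 1993.
October 31, 1993 is Sunday. The next qualifying day is November 1, 1993.

November 1, 1993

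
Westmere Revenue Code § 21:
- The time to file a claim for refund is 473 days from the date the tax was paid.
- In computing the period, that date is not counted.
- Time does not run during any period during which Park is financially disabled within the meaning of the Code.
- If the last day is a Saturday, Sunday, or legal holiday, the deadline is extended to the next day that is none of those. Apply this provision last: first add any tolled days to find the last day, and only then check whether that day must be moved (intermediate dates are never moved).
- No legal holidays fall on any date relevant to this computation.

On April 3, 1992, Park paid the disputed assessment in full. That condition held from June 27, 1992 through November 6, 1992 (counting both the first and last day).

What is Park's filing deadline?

473 days after April 3, 1992 is July 20, 1993.
From June 27, 1992 through November 6, 1992 inclusive is 133 days; tolling adds 133 days: July 20, 1993 + 133 days = November 30, 1993.
November 30, 1993 is a Tuesday and not a legal holiday, so no extension applies.

November 30, 1993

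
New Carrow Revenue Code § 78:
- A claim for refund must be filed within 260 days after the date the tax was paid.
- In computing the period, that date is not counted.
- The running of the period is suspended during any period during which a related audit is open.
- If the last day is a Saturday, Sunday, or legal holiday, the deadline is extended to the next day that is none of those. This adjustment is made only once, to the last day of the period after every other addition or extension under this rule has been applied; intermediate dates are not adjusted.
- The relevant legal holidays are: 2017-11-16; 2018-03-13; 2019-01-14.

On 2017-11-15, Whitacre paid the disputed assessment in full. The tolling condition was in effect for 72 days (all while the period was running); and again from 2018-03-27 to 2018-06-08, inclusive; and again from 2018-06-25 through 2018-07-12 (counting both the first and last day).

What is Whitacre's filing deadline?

January 15, 2019

260 days after 2017-11-15 is August 2, 2018.
Tolling adds 72 days: August 2, 2018 + 72 days = October 13, 2018.
From March 27, 2018 through June 8, 2018 inclusive is 74 days; tolling adds 74 days: October 13, 2018 + 74 days = December 26, 2018.
From June 25, 2018 through July 12, 2018 inclusive is 18 days; tolling adds 18 days: December 26, 2018 + 18 days = January 13, 2019.
January 13, 2019 is Sunday; January 14, 2019 is a listed holiday. The next qualifying day is January 15, 2019.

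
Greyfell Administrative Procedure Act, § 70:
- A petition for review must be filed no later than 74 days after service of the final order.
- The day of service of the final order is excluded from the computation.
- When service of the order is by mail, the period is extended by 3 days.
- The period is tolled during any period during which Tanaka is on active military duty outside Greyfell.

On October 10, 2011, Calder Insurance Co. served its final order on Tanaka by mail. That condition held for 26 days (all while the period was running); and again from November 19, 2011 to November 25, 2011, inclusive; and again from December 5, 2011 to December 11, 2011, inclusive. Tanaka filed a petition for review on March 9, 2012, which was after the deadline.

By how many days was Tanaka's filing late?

34 days

74 days after October 10, 2011 is December 23, 2011.
Service was by mail, adding 3 days: December 23, 2011 + 3 days = December 26, 2011.
Tolling adds 26 days: December 26, 2011 + 26 days = January 21, 2012.
From November 19, 2011 through November 25, 2011 inclusive is 7 days; tolling adds 7 days: January 21, 2012 + 7 days = January 28, 2012.
From December 5, 2011 through December 11, 2011 inclusive is 7 days; tolling adds 7 days: January 28, 2012 + 7 days = February 4, 2012.
The deadline is February 4, 2012; from February 4, 2012 to March 9, 2012 is 34 days.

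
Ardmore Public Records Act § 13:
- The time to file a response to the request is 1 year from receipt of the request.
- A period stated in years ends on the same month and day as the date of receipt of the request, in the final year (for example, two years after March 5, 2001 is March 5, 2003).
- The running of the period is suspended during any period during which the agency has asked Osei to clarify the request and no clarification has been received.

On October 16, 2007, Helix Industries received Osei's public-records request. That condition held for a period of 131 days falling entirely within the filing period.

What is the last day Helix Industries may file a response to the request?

1 year after October 16, 2007 is October 16, 2008.
Tolling adds 131 days: October 16, 2008 + 131 days = February 24, 2009.

February 24, 2009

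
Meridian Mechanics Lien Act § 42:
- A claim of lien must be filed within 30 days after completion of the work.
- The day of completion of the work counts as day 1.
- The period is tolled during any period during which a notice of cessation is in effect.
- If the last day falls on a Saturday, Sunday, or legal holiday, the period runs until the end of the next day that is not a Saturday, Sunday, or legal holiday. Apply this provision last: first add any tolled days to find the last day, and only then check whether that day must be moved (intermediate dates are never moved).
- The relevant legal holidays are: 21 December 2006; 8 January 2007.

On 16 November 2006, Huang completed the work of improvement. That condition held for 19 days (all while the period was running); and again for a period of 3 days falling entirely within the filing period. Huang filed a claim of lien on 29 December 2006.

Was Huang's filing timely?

Yes

Counting 16 November 2006 as day 1, day 30 is December 15, 2006.
Tolling adds 19 days: December 15, 2006 + 19 days = January 3, 2007.
Tolling adds 3 days: January 3, 2007 + 3 days = January 6, 2007.
January 6, 2007 is Saturday; January 7, 2007 is Sunday; January 8, 2007 is a listed holiday. The next qualifying day is January 9, 2007.
The deadline is January 9, 2007; the filing on December 29, 2006 is on or before that date.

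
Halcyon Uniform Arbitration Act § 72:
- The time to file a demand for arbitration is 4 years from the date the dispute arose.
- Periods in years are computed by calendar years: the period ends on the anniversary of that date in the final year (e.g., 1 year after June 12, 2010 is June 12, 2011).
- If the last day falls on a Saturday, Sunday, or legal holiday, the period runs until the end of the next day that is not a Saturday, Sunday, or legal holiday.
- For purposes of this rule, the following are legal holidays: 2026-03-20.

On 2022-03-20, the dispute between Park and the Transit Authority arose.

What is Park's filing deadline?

March 23, 2026

4 years after 2022-03-20 is March 20, 2026.
March 20, 2026 is a listed holiday; March 21, 2026 is Saturday; March 22, 2026 is Sunday. The next qualifying day is March 23, 2026.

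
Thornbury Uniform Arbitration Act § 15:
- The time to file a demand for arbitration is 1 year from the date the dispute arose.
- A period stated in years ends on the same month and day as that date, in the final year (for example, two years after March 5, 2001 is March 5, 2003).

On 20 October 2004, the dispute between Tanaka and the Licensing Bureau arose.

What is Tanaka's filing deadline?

October 20, 2005

1 year after 20 October 2004 is October 20, 2005.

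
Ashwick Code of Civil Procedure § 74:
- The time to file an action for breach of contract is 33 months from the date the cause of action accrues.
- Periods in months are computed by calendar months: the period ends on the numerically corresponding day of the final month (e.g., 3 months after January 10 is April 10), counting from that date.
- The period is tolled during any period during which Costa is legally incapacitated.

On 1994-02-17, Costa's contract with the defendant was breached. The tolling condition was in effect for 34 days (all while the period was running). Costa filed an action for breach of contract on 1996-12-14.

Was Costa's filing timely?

33 months after 1994-02-17 is November 17, 1996.
Tolling adds 34 days: November 17, 1996 + 34 days = December 21, 1996.
The deadline is December 21, 1996; the filing on December 14, 1996 is on or before that date.

Yes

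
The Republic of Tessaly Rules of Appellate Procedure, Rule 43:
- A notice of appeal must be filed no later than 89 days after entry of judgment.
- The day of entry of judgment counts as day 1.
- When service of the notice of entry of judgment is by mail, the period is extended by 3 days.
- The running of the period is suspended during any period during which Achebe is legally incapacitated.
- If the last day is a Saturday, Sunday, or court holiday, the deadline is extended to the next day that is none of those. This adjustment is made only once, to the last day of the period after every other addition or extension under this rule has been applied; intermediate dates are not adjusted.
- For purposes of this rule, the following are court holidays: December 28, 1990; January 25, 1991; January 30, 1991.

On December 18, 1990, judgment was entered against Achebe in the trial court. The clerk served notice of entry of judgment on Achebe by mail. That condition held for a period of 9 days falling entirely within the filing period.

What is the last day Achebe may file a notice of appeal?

Counting December 18, 1990 as day 1, day 89 is March 16, 1991.
Service was by mail, adding 3 days: March 16, 1991 + 3 days = March 19, 1991.
Tolling adds 9 days: March 19, 1991 + 9 days = March 28, 1991.
March 28, 1991 is a Thursday and not a court holiday, so no extension applies.

March 28, 1991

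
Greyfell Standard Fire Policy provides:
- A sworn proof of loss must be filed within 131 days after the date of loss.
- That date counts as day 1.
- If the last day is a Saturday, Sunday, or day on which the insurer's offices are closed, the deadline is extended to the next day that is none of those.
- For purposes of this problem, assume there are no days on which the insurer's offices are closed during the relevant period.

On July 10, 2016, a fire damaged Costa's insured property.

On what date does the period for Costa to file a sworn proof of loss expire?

Counting July 10, 2016 as day 1, day 131 is November 17, 2016.
November 17, 2016 is a Thursday and not a day on which the insurer's offices are closed, so no extension applies.

November 17, 2016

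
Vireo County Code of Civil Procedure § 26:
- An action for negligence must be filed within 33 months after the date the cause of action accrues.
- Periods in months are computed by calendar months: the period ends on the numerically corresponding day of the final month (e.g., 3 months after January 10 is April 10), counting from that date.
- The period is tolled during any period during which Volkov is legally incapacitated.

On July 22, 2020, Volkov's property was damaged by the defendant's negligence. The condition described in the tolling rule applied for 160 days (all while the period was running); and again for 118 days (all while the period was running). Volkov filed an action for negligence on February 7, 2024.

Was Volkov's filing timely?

No

33 months after July 22, 2020 is April 22, 2023.
Tolling adds 160 days: April 22, 2023 + 160 days = September 29, 2023.
Tolling adds 118 days: September 29, 2023 + 118 days = January 25, 2024.
The deadline is January 25, 2024; the filing on February 7, 2024 is after that date.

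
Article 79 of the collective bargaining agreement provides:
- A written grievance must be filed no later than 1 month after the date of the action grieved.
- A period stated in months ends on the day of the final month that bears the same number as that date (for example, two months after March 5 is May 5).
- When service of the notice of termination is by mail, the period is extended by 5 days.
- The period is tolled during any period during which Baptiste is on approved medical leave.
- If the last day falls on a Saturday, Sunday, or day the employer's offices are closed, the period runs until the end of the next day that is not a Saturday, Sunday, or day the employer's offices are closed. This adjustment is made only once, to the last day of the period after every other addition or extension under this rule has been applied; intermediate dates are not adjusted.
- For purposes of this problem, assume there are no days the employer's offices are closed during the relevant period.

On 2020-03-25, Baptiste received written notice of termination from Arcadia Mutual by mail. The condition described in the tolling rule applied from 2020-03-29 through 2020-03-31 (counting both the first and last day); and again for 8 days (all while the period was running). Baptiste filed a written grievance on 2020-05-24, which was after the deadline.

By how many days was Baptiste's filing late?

1 month after 2020-03-25 is April 25, 2020.
Service was by mail, adding 5 days: April 25, 2020 + 5 days = April 30, 2020.
From March 29, 2020 through March 31, 2020 inclusive is 3 days; tolling adds 3 days: April 30, 2020 + 3 days = May 3, 2020.
Tolling adds 8 days: May 3, 2020 + 8 days = May 11, 2020.
May 11, 2020 is a Monday and not a day the employer's offices are closed, so no extension applies.
The deadline is May 11, 2020; from May 11, 2020 to May 24, 2020 is 13 days.

13 days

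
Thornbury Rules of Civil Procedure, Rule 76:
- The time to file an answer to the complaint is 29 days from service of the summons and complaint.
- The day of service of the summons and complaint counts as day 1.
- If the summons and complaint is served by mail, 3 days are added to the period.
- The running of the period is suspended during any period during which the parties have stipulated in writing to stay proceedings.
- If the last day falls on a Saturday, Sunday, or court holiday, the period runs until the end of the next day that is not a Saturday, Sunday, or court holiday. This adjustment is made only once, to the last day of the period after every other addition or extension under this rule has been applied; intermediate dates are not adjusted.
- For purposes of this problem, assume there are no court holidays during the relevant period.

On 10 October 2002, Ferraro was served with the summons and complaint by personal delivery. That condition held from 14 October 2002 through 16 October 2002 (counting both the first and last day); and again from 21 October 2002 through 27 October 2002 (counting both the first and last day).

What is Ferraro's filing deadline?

Counting 10 October 2002 as day 1, day 29 is November 7, 2002.
Service was not by mail, so no mail extension applies.
From October 14, 2002 through October 16, 2002 inclusive is 3 days; tolling adds 3 days: November 7, 2002 + 3 days = November 10, 2002.
From October 21, 2002 through October 27, 2002 inclusive is 7 days; tolling adds 7 days: November 10, 2002 + 7 days = November 17, 2002.
November 17, 2002 is Sunday. The next qualifying day is November 18, 2002.

November 18, 2002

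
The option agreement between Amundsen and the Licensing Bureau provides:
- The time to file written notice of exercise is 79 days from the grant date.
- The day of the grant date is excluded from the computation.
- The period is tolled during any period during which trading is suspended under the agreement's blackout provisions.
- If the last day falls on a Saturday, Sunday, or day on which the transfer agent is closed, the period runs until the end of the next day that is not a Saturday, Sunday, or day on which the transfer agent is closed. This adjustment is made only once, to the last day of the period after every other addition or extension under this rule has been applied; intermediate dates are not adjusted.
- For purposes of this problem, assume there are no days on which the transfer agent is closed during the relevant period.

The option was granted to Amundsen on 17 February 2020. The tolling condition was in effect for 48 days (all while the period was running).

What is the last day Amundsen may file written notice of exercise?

June 23, 2020

79 days after 17 February 2020 is May 6, 2020.
Tolling adds 48 days: May 6, 2020 + 48 days = June 23, 2020.
June 23, 2020 is a Tuesday and not a day on which the transfer agent is closed, so no extension applies.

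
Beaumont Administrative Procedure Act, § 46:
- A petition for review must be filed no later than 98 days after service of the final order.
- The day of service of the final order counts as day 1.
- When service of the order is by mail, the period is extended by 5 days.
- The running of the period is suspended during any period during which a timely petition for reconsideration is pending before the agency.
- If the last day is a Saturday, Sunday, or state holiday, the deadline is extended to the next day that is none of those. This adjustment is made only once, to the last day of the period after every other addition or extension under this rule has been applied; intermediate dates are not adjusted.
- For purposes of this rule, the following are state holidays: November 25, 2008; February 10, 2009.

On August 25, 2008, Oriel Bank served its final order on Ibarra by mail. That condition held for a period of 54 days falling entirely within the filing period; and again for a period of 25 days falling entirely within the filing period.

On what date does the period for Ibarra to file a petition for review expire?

February 23, 2009

Counting August 25, 2008 as day 1, day 98 is November 30, 2008.
Service was by mail, adding 5 days: November 30, 2008 + 5 days = December 5, 2008.
Tolling adds 54 days: December 5, 2008 + 54 days = January 28, 2009.
Tolling adds 25 days: January 28, 2009 + 25 days = February 22, 2009.
February 22, 2009 is Sunday. The next qualifying day is February 23, 2009.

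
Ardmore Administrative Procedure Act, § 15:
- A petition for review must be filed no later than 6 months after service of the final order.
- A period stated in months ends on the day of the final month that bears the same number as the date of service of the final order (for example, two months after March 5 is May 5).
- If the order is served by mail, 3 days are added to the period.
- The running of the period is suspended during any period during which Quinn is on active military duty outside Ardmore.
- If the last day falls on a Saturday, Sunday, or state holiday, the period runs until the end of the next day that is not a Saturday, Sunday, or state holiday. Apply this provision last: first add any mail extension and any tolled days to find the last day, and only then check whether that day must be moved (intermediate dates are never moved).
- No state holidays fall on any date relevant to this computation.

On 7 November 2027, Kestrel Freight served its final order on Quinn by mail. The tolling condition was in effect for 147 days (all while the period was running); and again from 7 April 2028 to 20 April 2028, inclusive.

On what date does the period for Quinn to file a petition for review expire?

October 18, 2028

6 months after 7 November 2027 is May 7, 2028.
Service was by mail, adding 3 days: May 7, 2028 + 3 days = May 10, 2028.
Tolling adds 147 days: May 10, 2028 + 147 days = October 4, 2028.
From April 7, 2028 through April 20, 2028 inclusive is 14 days; tolling adds 14 days: October 4, 2028 + 14 days = October 18, 2028.
October 18, 2028 is a Wednesday and not a state holiday, so no extension applies.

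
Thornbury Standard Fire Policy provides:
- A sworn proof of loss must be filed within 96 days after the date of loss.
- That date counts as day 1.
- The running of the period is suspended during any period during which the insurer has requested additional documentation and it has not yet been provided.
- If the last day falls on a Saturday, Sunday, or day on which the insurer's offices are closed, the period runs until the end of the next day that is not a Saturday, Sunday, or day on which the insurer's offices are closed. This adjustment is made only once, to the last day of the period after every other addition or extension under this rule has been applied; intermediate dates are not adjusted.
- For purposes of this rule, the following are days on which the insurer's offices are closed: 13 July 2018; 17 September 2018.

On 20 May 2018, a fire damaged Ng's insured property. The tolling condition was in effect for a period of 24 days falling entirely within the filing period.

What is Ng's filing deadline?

September 18, 2018

Counting 20 May 2018 as day 1, day 96 is August 23, 2018.
Tolling adds 24 days: August 23, 2018 + 24 days = September 16, 2018.
September 16, 2018 is Sunday; September 17, 2018 is a listed holiday. The next qualifying day is September 18, 2018.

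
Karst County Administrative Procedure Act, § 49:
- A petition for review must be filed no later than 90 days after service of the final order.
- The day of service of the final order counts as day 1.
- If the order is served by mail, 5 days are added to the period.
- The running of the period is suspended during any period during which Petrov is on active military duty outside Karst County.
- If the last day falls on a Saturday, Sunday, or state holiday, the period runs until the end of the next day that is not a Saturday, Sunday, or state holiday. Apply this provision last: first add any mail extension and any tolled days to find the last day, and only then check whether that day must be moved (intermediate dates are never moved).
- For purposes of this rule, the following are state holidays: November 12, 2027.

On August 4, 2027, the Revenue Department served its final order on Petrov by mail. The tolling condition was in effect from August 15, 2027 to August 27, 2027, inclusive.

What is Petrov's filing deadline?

November 19, 2027

Counting August 4, 2027 as day 1, day 90 is November 1, 2027.
Service was by mail, adding 5 days: November 1, 2027 + 5 days = November 6, 2027.
From August 15, 2027 through August 27, 2027 inclusive is 13 days; tolling adds 13 days: November 6, 2027 + 13 days = November 19, 2027.
November 19, 2027 is a Friday and not a state holiday, so no extension applies.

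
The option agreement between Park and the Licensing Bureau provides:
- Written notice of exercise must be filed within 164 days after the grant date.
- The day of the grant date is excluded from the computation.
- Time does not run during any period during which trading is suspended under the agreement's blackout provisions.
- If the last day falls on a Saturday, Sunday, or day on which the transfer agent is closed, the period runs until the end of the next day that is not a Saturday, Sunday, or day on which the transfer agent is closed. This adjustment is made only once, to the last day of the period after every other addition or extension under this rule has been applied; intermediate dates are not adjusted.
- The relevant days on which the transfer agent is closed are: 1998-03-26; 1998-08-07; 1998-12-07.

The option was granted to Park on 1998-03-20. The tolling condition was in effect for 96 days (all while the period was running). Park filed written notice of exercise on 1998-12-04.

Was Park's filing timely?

164 days after 1998-03-20 is August 31, 1998.
Tolling adds 96 days: August 31, 1998 + 96 days = December 5, 1998.
December 5, 1998 is Saturday; December 6, 1998 is Sunday; December 7, 1998 is a listed holiday. The next qualifying day is December 8, 1998.
The deadline is December 8, 1998; the filing on December 4, 1998 is on or before that date.

Yes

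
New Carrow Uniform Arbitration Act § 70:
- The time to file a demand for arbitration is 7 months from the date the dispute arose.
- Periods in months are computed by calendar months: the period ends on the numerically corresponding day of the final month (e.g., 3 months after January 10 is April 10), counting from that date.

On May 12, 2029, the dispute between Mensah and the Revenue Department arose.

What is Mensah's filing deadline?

December 12, 2029

7 months after May 12, 2029 is December 12, 2029.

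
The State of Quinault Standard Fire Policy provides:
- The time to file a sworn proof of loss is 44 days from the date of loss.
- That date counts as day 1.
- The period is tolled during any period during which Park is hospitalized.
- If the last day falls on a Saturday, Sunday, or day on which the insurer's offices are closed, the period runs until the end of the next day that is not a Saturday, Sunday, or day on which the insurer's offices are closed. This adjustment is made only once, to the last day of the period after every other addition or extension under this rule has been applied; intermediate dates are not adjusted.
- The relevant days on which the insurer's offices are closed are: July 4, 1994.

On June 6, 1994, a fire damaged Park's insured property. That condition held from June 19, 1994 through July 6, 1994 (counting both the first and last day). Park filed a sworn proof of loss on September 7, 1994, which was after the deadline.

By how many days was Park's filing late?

Counting June 6, 1994 as day 1, day 44 is July 19, 1994.
From June 19, 1994 through July 6, 1994 inclusive is 18 days; tolling adds 18 days: July 19, 1994 + 18 days = August 6, 1994.
August 6, 1994 is Saturday; August 7, 1994 is Sunday. The next qualifying day is August 8, 1994.
The deadline is August 8, 1994; from August 8, 1994 to September 7, 1994 is 30 days.

30 days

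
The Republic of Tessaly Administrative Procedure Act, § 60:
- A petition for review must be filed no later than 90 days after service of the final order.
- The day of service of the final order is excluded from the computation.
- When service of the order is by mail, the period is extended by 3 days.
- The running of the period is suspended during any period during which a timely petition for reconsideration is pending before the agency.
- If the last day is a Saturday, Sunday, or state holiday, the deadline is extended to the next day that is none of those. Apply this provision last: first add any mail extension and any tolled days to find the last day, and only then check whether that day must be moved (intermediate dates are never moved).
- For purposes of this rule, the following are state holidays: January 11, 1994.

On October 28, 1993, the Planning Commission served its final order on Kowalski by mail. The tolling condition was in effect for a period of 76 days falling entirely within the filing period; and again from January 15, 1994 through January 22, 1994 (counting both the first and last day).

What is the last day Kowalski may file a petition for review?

April 25, 1994

90 days after October 28, 1993 is January 26, 1994.
Service was by mail, adding 3 days: January 26, 1994 + 3 days = January 29, 1994.
Tolling adds 76 days: January 29, 1994 + 76 days = April 15, 1994.
From January 15, 1994 through January 22, 1994 inclusive is 8 days; tolling adds 8 days: April 15, 1994 + 8 days = April 23, 1994.
April 23, 1994 is Saturday; April 24, 1994 is Sunday. The next qualifying day is April 25, 1994.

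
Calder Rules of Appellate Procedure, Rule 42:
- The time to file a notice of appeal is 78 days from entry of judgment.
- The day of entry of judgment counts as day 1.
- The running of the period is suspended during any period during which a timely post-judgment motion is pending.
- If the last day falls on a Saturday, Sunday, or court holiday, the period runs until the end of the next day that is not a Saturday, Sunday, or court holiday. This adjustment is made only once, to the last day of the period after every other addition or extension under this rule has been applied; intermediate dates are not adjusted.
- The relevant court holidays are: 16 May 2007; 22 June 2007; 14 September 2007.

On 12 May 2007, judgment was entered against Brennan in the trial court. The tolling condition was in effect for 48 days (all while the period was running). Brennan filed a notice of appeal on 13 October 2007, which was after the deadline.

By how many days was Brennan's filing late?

Counting 12 May 2007 as day 1, day 78 is July 28, 2007.
Tolling adds 48 days: July 28, 2007 + 48 days = September 14, 2007.
September 14, 2007 is a listed holiday; September 15, 2007 is Saturday; September 16, 2007 is Sunday. The next qualifying day is September 17, 2007.
The deadline is September 17, 2007; from September 17, 2007 to October 13, 2007 is 26 days.

26 days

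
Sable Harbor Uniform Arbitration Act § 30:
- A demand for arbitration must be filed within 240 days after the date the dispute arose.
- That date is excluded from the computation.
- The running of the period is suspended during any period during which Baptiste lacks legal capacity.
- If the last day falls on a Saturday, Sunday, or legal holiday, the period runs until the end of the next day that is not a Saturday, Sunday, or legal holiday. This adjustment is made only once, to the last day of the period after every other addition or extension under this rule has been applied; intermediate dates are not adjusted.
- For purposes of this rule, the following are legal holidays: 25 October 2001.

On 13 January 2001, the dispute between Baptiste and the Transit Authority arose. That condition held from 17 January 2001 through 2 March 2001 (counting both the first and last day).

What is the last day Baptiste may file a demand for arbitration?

240 days after 13 January 2001 is September 10, 2001.
From January 17, 2001 through March 2, 2001 inclusive is 45 days; tolling adds 45 days: September 10, 2001 + 45 days = October 25, 2001.
October 25, 2001 is a listed holiday. The next qualifying day is October 26, 2001.

October 26, 2001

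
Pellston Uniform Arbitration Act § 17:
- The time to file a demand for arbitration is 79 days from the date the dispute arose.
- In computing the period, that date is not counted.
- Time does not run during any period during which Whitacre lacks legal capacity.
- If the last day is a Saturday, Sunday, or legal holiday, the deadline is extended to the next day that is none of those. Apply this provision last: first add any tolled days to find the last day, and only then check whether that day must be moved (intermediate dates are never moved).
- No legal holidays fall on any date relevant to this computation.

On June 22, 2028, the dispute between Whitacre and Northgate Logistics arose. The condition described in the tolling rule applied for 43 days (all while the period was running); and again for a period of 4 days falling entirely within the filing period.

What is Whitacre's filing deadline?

79 days after June 22, 2028 is September 9, 2028.
Tolling adds 43 days: September 9, 2028 + 43 days = October 22, 2028.
Tolling adds 4 days: October 22, 2028 + 4 days = October 26, 2028.
October 26, 2028 is a Thursday and not a legal holiday, so no extension applies.

October 26, 2028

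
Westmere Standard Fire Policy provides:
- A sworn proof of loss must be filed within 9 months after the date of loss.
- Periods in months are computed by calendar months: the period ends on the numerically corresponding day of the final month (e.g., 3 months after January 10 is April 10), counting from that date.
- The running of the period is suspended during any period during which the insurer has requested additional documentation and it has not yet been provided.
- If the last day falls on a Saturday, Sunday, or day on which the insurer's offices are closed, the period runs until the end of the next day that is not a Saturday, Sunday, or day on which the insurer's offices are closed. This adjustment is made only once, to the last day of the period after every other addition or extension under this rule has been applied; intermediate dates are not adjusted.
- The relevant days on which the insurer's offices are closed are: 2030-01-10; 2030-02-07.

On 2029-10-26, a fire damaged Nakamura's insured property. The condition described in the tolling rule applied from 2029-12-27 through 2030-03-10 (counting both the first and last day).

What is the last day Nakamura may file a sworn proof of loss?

October 8, 2030

9 months after 2029-10-26 is July 26, 2030.
From December 27, 2029 through March 10, 2030 inclusive is 74 days; tolling adds 74 days: July 26, 2030 + 74 days = October 8, 2030.
October 8, 2030 is a Tuesday and not a day on which the insurer's offices are closed, so no extension applies.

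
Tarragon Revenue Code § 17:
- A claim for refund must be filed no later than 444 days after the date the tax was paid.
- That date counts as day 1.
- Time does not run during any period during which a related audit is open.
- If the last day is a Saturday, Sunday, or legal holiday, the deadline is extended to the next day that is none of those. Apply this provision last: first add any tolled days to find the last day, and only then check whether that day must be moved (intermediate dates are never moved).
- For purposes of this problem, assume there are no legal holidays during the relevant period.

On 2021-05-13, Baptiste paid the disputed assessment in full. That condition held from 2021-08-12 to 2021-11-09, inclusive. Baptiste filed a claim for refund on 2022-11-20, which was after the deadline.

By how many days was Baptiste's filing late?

Counting 2021-05-13 as day 1, day 444 is July 30, 2022.
From August 12, 2021 through November 9, 2021 inclusive is 90 days; tolling adds 90 days: July 30, 2022 + 90 days = October 28, 2022.
October 28, 2022 is a Friday and not a legal holiday, so no extension applies.
The deadline is October 28, 2022; from October 28, 2022 to November 20, 2022 is 23 days.

23 days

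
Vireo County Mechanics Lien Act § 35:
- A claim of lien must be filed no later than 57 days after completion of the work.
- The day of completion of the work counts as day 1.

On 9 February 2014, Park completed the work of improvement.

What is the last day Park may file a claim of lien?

April 6, 2014

Counting 9 February 2014 as day 1, day 57 is April 6, 2014.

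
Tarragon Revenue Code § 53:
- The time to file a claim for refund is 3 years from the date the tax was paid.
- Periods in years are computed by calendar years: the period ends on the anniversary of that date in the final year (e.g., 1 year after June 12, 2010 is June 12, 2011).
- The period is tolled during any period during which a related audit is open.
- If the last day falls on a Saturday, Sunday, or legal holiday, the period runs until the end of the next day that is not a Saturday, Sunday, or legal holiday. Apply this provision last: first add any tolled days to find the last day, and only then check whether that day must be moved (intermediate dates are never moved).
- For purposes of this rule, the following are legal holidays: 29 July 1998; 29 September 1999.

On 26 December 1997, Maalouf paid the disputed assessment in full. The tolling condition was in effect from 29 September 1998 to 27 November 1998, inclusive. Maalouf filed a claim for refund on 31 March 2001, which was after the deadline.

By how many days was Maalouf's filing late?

33 days

3 years after 26 December 1997 is December 26, 2000.
From September 29, 1998 through November 27, 1998 inclusive is 60 days; tolling adds 60 days: December 26, 2000 + 60 days = February 24, 2001.
February 24, 2001 is Saturday; February 25, 2001 is Sunday. The next qualifying day is February 26, 2001.
The deadline is February 26, 2001; from February 26, 2001 to March 31, 2001 is 33 days.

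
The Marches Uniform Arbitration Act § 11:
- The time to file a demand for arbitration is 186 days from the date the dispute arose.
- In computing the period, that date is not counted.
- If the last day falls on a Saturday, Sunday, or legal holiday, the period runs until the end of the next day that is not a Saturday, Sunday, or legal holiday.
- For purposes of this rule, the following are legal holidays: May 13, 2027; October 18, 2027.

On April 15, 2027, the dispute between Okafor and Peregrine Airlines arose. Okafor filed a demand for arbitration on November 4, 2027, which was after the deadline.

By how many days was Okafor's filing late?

16 days

186 days after April 15, 2027 is October 18, 2027.
October 18, 2027 is a listed holiday. The next qualifying day is October 19, 2027.
The deadline is October 19, 2027; from October 19, 2027 to November 4, 2027 is 16 days.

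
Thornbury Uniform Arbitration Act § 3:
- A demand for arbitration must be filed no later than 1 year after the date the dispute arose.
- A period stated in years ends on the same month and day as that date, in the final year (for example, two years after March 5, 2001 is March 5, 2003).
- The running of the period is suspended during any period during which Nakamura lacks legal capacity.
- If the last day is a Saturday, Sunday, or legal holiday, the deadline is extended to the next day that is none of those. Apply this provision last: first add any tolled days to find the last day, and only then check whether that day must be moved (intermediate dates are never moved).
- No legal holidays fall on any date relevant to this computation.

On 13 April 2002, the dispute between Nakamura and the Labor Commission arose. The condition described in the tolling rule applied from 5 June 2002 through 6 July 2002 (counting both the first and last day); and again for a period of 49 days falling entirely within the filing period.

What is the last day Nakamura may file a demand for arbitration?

1 year after 13 April 2002 is April 13, 2003.
From June 5, 2002 through July 6, 2002 inclusive is 32 days; tolling adds 32 days: April 13, 2003 + 32 days = May 15, 2003.
Tolling adds 49 days: May 15, 2003 + 49 days = July 3, 2003.
July 3, 2003 is a Thursday and not a legal holiday, so no extension applies.

July 3, 2003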